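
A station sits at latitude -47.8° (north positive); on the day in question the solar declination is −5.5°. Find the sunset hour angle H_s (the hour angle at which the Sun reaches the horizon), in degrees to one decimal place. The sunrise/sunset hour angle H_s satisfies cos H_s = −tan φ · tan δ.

The sunset hour angle satisfies cos H_s = −tan φ tan δ = -0.1062, giving H_s = 96.10°.

96.1°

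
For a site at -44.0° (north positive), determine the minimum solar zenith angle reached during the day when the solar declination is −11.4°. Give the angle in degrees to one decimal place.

At local solar noon the hour angle is zero, so the zenith angle is |φ − δ| = |-44.0° − (-11.4°)| = 32.6°.

32.6°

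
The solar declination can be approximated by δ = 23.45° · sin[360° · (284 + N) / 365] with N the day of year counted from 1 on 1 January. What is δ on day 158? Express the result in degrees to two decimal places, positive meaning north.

360 × (284 + 158) / 365 = 435.945°; sin(435.945°) = 0.9701.
δ = 23.45 × 0.9701 = 22.749° ≈ +22.75°.

+22.75°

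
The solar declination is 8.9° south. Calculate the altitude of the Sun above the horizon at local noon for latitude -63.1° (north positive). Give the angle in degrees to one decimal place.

35.8°

At local solar noon the hour angle is zero, so the elevation is 90° − |φ − δ| = 90° − |-63.1° − (-8.9°)| = 90° − 54.2° = 35.8°.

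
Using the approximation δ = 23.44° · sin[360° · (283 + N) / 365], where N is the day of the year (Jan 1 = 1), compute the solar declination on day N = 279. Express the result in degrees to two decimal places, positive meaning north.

360 × (283 + 279) / 365 = 554.301°; sin(554.301°) = -0.2470.
δ = 23.44 × -0.2470 = -5.790° ≈ -5.79°.

-5.79°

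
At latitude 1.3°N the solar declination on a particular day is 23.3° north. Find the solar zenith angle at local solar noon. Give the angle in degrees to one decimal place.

At local solar noon the hour angle is zero, so the zenith angle is |φ − δ| = |1.3° − (23.3°)| = 22.0°.

22.0°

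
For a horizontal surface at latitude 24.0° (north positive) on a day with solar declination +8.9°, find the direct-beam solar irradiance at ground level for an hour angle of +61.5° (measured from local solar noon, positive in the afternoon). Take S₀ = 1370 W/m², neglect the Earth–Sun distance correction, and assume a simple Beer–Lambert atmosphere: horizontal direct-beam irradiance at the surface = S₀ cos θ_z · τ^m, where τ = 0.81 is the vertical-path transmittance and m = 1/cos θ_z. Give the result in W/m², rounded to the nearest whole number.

441 W/m²

cos θ_z = sin(24.0°) sin(8.9°) + cos(24.0°) cos(8.9°) cos(61.50°) = 0.0629 + 0.4307 = 0.4936.
Air mass m = 1/cos θ_z = 1/0.4936 = 2.026; τ^m = 0.81^2.026 = 0.6525.
Surface direct beam = 1370 × 0.4936 × 0.6525 = 441.24 W/m².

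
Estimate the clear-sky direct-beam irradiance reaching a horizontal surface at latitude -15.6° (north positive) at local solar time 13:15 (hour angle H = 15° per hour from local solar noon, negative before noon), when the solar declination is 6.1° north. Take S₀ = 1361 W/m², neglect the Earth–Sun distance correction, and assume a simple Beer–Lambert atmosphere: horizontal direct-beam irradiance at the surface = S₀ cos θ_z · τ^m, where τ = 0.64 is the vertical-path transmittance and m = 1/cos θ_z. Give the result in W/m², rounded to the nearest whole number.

Hour angle H = 15° × (13.25 − 12) = 18.75°.
cos θ_z = sin φ sin δ + cos φ cos δ cos H = (-0.2689)(0.1063) + (0.9632)(0.9943)(0.9469) = 0.8783.
Air mass m = 1/cos θ_z = 1/0.8783 = 1.139; τ^m = 0.64^1.139 = 0.6015.
Surface direct beam = 1361 × 0.8783 × 0.6015 = 719.01 W/m².

719 W/m²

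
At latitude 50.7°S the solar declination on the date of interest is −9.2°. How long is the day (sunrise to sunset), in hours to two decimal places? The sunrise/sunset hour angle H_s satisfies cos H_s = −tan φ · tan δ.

The sunset hour angle satisfies cos H_s = −tan φ tan δ = -0.1979, giving H_s = 101.41°.
Day length = 2 H_s / 15° h⁻¹ = 202.82° / 15 = 13.521 h.

13.52 hours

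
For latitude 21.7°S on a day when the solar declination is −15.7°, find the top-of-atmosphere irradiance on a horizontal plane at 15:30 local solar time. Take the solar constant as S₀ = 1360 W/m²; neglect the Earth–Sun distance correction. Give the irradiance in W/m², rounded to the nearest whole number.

Hour angle H = 15° × (15.5 − 12) = 52.50°.
With φ = -21.7°, δ = -15.7°, H = 52.50°: sin φ sin δ = 0.1001, cos φ cos δ cos H = 0.5445, so cos θ_z = 0.6446.
Top-of-atmosphere irradiance = S₀ cos θ_z = 1360 × 0.6446 = 876.66 W/m².

877 W/m²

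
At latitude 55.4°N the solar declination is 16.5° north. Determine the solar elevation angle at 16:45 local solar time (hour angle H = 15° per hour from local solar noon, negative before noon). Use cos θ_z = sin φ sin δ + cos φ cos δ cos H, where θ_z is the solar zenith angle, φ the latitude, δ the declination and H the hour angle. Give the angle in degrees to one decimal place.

Hour angle H = 15° × (16.75 − 12) = 71.25°.
cos θ_z = sin φ sin δ + cos φ cos δ cos H = (0.8231)(0.2840) + (0.5678)(0.9588)(0.3214) = 0.4087.
θ_z = arccos(0.4087) = 65.88°, so the elevation is 90° − 65.88° = 24.12°.

24.1°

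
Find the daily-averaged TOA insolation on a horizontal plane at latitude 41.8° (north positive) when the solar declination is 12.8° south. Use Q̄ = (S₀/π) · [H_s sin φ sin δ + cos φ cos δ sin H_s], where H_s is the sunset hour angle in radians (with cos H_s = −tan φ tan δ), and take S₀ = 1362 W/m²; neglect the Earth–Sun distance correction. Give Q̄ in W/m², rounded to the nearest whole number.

The sunset hour angle satisfies cos H_s = −tan φ tan δ = 0.2031, giving H_s = 78.28°. In radians, H_s = 1.3662.
H_s sin φ sin δ = 1.3662 × 0.6665 × -0.2215 = -0.2017.
cos φ cos δ sin H_s = 0.7455 × 0.9751 × 0.9791 = 0.7117.
Q̄ = (1362/π) × (-0.2017 + 0.7117) = 433.54 × 0.5100 = 221.11 W/m².

221 W/m²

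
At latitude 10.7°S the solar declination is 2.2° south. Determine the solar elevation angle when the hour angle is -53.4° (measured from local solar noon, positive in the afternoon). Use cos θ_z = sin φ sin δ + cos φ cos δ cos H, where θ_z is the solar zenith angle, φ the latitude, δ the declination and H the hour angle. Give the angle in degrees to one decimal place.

cos θ_z = sin φ sin δ + cos φ cos δ cos H = (-0.1857)(-0.0384) + (0.9826)(0.9993)(0.5962) = 0.5925.
θ_z = arccos(0.5925) = 53.67°, so the elevation is 90° − 53.67° = 36.33°.

36.3°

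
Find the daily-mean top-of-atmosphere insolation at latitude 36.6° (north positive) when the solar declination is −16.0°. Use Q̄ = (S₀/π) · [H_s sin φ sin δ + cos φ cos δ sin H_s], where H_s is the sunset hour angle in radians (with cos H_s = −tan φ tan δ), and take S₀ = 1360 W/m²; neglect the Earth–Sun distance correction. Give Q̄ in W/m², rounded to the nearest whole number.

230 W/m²

−tan φ tan δ = −(0.7427)(-0.2867) = 0.2129; H_s = arccos(0.2129) = 77.71°. In radians, H_s = 1.3563.
H_s sin φ sin δ = 1.3563 × 0.5962 × -0.2756 = -0.2229.
cos φ cos δ sin H_s = 0.8028 × 0.9613 × 0.9771 = 0.7541.
Q̄ = (1360/π) × (-0.2229 + 0.7541) = 432.90 × 0.5312 = 229.96 W/m².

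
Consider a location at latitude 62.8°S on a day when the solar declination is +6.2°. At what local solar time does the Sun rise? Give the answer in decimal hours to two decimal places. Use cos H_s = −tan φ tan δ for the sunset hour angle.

6.81 h

−tan φ tan δ = −(-1.9458)(0.1086) = 0.2113; H_s = arccos(0.2113) = 77.80°.
Sunrise is at 12 − H_s/15 = 12 − 5.187 = 6.813 h local solar time.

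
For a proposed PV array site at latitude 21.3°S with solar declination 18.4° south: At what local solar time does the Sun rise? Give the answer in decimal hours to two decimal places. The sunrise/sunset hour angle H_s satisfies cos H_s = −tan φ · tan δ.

5.50 h

The sunset hour angle satisfies cos H_s = −tan φ tan δ = -0.1297, giving H_s = 97.45°.
Sunrise is at 12 − H_s/15 = 12 − 6.497 = 5.503 h local solar time.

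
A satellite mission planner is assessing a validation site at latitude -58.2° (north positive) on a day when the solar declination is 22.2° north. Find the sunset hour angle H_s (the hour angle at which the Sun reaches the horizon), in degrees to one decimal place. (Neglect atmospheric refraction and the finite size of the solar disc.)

48.8°

The sunset hour angle satisfies cos H_s = −tan φ tan δ = 0.6582, giving H_s = 48.84°.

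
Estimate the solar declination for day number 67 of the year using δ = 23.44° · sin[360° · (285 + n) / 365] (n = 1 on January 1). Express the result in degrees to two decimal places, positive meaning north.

-5.20°

360 × (285 + 67) / 365 = 347.178°; sin(347.178°) = -0.2219.
δ = 23.44 × -0.2219 = -5.201° ≈ -5.20°.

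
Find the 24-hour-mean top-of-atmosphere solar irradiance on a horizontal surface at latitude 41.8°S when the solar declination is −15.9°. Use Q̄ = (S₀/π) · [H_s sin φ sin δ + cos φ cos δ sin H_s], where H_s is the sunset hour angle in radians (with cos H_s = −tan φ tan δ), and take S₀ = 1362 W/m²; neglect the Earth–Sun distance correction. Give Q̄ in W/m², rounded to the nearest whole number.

445 W/m²

cos H_s = −tan(-41.8°) · tan(-15.9°) = -0.2547, so H_s = arccos(-0.2547) = 104.76°. In radians, H_s = 1.8284.
H_s sin φ sin δ = 1.8284 × -0.6665 × -0.2740 = 0.3339.
cos φ cos δ sin H_s = 0.7455 × 0.9617 × 0.9670 = 0.6933.
Q̄ = (1362/π) × (0.3339 + 0.6933) = 433.54 × 1.0272 = 445.33 W/m².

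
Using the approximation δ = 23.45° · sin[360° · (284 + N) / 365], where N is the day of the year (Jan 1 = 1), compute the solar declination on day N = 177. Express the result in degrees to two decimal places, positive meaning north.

360 × (284 + 177) / 365 = 454.685°; sin(454.685°) = 0.9967.
δ = 23.45 × 0.9967 = 23.373° ≈ +23.37°.

+23.37°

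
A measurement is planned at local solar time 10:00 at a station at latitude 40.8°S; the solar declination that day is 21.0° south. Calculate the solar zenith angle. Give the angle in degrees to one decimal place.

Hour angle H = 15° × (10 − 12) = -30.00°.
cos θ_z = sin φ sin δ + cos φ cos δ cos H = (-0.6534)(-0.3584) + (0.7570)(0.9336)(0.8660) = 0.8462.
θ_z = arccos(0.8462) = 32.20°.

32.2°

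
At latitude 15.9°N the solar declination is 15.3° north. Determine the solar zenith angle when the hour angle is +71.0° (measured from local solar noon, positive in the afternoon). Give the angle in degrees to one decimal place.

68.0°

cos θ_z = sin(15.9°) sin(15.3°) + cos(15.9°) cos(15.3°) cos(71.00°) = 0.0723 + 0.3020 = 0.3743.
θ_z = arccos(0.3743) = 68.02°.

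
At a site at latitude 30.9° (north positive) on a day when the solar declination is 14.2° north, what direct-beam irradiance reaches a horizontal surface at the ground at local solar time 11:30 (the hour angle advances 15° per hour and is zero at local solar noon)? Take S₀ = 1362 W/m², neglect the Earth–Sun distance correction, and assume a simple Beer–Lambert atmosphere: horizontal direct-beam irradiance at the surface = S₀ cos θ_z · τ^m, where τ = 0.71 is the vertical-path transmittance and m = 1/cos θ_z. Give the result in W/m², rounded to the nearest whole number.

903 W/m²

Hour angle H = 15° × (11.5 − 12) = -7.50°.
cos θ_z = sin(30.9°) sin(14.2°) + cos(30.9°) cos(14.2°) cos(-7.50°) = 0.1260 + 0.8247 = 0.9507.
Air mass m = 1/cos θ_z = 1/0.9507 = 1.052; τ^m = 0.71^1.052 = 0.6975.
Surface direct beam = 1362 × 0.9507 × 0.6975 = 903.16 W/m².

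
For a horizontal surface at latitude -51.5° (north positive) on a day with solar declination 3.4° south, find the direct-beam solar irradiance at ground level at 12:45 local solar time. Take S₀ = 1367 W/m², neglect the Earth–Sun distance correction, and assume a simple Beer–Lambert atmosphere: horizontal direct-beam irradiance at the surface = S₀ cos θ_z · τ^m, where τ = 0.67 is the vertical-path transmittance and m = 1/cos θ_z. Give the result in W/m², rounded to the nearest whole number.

487 W/m²

Hour angle H = 15° × (12.75 − 12) = 11.25°.
cos θ_z = sin φ sin δ + cos φ cos δ cos H = (-0.7826)(-0.0593) + (0.6225)(0.9982)(0.9808) = 0.6559.
Air mass m = 1/cos θ_z = 1/0.6559 = 1.525; τ^m = 0.67^1.525 = 0.5430.
Surface direct beam = 1367 × 0.6559 × 0.5430 = 486.86 W/m².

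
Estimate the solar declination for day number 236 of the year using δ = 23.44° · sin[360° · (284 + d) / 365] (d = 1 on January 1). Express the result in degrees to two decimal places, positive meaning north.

360 × (284 + 236) / 365 = 512.877°; sin(512.877°) = 0.4559.
δ = 23.44 × 0.4559 = 10.686° ≈ +10.69°.

+10.69°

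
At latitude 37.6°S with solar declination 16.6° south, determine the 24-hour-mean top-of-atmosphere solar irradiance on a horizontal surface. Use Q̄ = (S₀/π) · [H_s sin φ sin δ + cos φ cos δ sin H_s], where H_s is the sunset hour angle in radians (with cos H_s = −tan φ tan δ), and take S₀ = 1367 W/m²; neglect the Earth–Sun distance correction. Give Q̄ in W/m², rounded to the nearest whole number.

cos H_s = −tan(-37.6°) · tan(-16.6°) = -0.2296, so H_s = arccos(-0.2296) = 103.27°. In radians, H_s = 1.8024.
H_s sin φ sin δ = 1.8024 × -0.6101 × -0.2857 = 0.3142.
cos φ cos δ sin H_s = 0.7923 × 0.9583 × 0.9733 = 0.7390.
Q̄ = (1367/π) × (0.3142 + 0.7390) = 435.13 × 1.0532 = 458.28 W/m².

458 W/m²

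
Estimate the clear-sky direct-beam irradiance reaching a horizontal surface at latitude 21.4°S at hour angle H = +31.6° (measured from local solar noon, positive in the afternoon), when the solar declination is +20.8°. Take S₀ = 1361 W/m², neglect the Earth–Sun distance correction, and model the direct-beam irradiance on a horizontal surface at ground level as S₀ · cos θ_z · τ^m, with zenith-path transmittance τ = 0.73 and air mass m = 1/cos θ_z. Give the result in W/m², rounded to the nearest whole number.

498 W/m²

cos θ_z = sin(-21.4°) sin(20.8°) + cos(-21.4°) cos(20.8°) cos(31.60°) = -0.1296 + 0.7413 = 0.6117.
Air mass m = 1/cos θ_z = 1/0.6117 = 1.635; τ^m = 0.73^1.635 = 0.5978.
Surface direct beam = 1361 × 0.6117 × 0.5978 = 497.68 W/m².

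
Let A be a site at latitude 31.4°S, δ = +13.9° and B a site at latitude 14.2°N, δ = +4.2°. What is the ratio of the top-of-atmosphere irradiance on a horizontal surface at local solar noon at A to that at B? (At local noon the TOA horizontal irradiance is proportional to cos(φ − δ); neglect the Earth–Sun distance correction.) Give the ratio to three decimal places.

A: cos θ_z = cos(-31.4° − (13.9°)) = 0.7034.
B: cos θ_z = cos(14.2° − (4.2°)) = 0.9848.
Ratio A/B = 0.7034 / 0.9848 = 0.7143.

0.714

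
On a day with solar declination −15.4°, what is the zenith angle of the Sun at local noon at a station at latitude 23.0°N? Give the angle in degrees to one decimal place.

38.4°

At local solar noon the hour angle is zero, so the zenith angle is |φ − δ| = |23.0° − (-15.4°)| = 38.4°.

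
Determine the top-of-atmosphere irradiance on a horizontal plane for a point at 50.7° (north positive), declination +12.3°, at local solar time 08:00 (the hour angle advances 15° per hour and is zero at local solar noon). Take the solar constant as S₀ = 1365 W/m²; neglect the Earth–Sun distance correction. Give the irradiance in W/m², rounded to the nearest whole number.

Hour angle H = 15° × (8 − 12) = -60.00°.
With φ = 50.7°, δ = 12.3°, H = -60.00°: sin φ sin δ = 0.1649, cos φ cos δ cos H = 0.3094, so cos θ_z = 0.4743.
Top-of-atmosphere irradiance = S₀ cos θ_z = 1365 × 0.4743 = 647.42 W/m².

647 W/m²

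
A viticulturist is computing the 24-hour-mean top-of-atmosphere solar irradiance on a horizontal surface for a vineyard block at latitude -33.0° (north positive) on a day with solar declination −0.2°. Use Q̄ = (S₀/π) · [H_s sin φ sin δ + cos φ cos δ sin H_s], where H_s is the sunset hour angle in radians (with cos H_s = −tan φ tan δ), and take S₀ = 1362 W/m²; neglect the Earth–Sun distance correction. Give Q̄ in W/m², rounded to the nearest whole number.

The sunset hour angle satisfies cos H_s = −tan φ tan δ = -0.0023, giving H_s = 90.13°. In radians, H_s = 1.5731.
H_s sin φ sin δ = 1.5731 × -0.5446 × -0.0035 = 0.0030.
cos φ cos δ sin H_s = 0.8387 × 1.0000 × 1.0000 = 0.8387.
Q̄ = (1362/π) × (0.0030 + 0.8387) = 433.54 × 0.8417 = 364.91 W/m².

365 W/m²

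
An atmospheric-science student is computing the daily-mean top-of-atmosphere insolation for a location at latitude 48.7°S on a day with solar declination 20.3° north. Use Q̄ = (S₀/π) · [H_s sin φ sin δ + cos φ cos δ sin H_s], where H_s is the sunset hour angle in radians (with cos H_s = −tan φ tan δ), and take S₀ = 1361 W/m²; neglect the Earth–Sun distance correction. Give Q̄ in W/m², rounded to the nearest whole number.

115 W/m²

cos H_s = −tan(-48.7°) · tan(20.3°) = 0.4211, so H_s = arccos(0.4211) = 65.10°. In radians, H_s = 1.1362.
H_s sin φ sin δ = 1.1362 × -0.7513 × 0.3469 = -0.2961.
cos φ cos δ sin H_s = 0.6600 × 0.9379 × 0.9070 = 0.5614.
Q̄ = (1361/π) × (-0.2961 + 0.5614) = 433.22 × 0.2653 = 114.93 W/m².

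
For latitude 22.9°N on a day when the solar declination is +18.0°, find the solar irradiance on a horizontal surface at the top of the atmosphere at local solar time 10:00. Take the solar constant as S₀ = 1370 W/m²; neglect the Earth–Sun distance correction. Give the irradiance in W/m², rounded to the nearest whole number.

Hour angle H = 15° × (10 − 12) = -30.00°.
cos θ_z = sin(22.9°) sin(18.0°) + cos(22.9°) cos(18.0°) cos(-30.00°) = 0.1202 + 0.7587 = 0.8789.
Top-of-atmosphere irradiance = S₀ cos θ_z = 1370 × 0.8789 = 1204.09 W/m².

1204 W/m²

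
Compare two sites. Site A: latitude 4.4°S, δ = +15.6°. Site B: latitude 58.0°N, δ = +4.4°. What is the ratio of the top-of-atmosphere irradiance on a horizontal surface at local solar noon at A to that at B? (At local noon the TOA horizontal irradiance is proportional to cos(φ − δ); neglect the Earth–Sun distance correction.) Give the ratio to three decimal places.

A: cos θ_z = cos(-4.4° − (15.6°)) = 0.9397.
B: cos θ_z = cos(58.0° − (4.4°)) = 0.5934.
Ratio A/B = 0.9397 / 0.5934 = 1.5836.

1.584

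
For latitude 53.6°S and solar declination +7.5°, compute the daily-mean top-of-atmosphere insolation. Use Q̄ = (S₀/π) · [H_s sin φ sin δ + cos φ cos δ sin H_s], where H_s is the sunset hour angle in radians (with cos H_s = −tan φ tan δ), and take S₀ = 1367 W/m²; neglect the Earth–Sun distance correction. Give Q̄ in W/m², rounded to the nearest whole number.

cos H_s = −tan(-53.6°) · tan(7.5°) = 0.1786, so H_s = arccos(0.1786) = 79.71°. In radians, H_s = 1.3912.
H_s sin φ sin δ = 1.3912 × -0.8049 × 0.1305 = -0.1461.
cos φ cos δ sin H_s = 0.5934 × 0.9914 × 0.9839 = 0.5788.
Q̄ = (1367/π) × (-0.1461 + 0.5788) = 435.13 × 0.4327 = 188.28 W/m².

188 W/m²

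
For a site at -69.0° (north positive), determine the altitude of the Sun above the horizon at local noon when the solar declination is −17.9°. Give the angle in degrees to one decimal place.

38.9°

At local solar noon the hour angle is zero, so the elevation is 90° − |φ − δ| = 90° − |-69.0° − (-17.9°)| = 90° − 51.1° = 38.9°.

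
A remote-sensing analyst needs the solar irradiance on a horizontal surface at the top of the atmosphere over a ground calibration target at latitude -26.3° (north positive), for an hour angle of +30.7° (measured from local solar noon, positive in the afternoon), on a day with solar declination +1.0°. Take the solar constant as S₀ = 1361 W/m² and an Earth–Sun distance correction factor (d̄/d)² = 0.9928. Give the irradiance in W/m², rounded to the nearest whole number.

cos θ_z = sin φ sin δ + cos φ cos δ cos H = (-0.4431)(0.0175) + (0.8965)(0.9998)(0.8599) = 0.7630.
Top-of-atmosphere irradiance = S₀ (d̄/d)² cos θ_z = 1361 × 0.9928 × 0.7630 = 1030.97 W/m².

1031 W/m²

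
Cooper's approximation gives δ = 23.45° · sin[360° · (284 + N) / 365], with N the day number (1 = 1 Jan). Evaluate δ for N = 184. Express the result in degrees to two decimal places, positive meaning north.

+22.97°

360 × (284 + 184) / 365 = 461.589°; sin(461.589°) = 0.9796.
δ = 23.45 × 0.9796 = 22.972° ≈ +22.97°.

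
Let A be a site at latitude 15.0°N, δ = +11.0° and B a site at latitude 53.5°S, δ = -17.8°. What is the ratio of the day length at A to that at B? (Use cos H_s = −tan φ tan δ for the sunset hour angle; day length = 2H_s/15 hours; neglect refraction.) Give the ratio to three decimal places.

A: H_s = arccos(−tan 15.0° · tan 11.0°) = 92.99°, so 2H_s/15 = 12.3987 h.
B: H_s = arccos(−tan -53.5° · tan -17.8°) = 115.71°, so 2H_s/15 = 15.4280 h.
Ratio A/B = 12.3987 / 15.4280 = 0.8036.

0.804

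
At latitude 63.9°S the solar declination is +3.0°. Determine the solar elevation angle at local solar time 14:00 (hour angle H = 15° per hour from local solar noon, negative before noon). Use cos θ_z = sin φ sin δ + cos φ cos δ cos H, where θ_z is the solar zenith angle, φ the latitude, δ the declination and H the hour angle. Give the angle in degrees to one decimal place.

Hour angle H = 15° × (14 − 12) = 30.00°.
cos θ_z = sin φ sin δ + cos φ cos δ cos H = (-0.8980)(0.0523) + (0.4399)(0.9986)(0.8660) = 0.3335.
θ_z = arccos(0.3335) = 70.52°, so the elevation is 90° − 70.52° = 19.48°.

19.5°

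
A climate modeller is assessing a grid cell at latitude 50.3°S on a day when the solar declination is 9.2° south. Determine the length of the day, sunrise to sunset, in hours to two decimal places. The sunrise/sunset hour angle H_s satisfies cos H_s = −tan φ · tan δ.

13.50 hours

cos H_s = −tan(-50.3°) · tan(-9.2°) = -0.1951, so H_s = arccos(-0.1951) = 101.25°.
Day length = 2 H_s / 15° h⁻¹ = 202.50° / 15 = 13.500 h.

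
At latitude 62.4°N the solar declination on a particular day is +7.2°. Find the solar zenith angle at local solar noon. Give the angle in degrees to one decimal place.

55.2°

At local solar noon the hour angle is zero, so the zenith angle is |φ − δ| = |62.4° − (7.2°)| = 55.2°.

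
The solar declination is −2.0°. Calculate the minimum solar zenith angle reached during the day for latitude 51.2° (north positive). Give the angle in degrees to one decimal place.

53.2°

At local solar noon the hour angle is zero, so the zenith angle is |φ − δ| = |51.2° − (-2.0°)| = 53.2°.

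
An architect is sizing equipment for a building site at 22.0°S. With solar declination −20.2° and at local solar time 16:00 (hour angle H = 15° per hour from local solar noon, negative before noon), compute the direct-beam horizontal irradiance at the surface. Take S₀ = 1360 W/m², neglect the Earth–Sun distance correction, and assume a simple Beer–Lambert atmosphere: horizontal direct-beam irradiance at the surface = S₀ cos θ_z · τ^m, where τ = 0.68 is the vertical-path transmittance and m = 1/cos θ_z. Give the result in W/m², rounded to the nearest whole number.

Hour angle H = 15° × (16 − 12) = 60.00°.
With φ = -22.0°, δ = -20.2°, H = 60.00°: sin φ sin δ = 0.1294, cos φ cos δ cos H = 0.4351, so cos θ_z = 0.5645.
Air mass m = 1/cos θ_z = 1/0.5645 = 1.771; τ^m = 0.68^1.771 = 0.5051.
Surface direct beam = 1360 × 0.5645 × 0.5051 = 387.78 W/m².

388 W/m²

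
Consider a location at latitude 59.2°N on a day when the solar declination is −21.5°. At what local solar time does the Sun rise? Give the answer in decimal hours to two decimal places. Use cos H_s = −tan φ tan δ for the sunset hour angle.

8.76 h

−tan φ tan δ = −(1.6775)(-0.3939) = 0.6608; H_s = arccos(0.6608) = 48.64°.
Sunrise is at 12 − H_s/15 = 12 − 3.243 = 8.757 h local solar time.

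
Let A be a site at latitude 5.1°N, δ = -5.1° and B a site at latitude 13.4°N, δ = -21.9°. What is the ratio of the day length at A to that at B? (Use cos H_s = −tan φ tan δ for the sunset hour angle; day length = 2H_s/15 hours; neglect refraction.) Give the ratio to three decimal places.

1.060

A: H_s = arccos(−tan 5.1° · tan -5.1°) = 89.54°, so 2H_s/15 = 11.9387 h.
B: H_s = arccos(−tan 13.4° · tan -21.9°) = 84.50°, so 2H_s/15 = 11.2667 h.
Ratio A/B = 11.9387 / 11.2667 = 1.0596.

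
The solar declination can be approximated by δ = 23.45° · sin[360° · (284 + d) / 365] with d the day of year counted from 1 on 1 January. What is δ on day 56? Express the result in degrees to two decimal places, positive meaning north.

-9.78°

360 × (284 + 56) / 365 = 335.342°; sin(335.342°) = -0.4172.
δ = 23.45 × -0.4172 = -9.783° ≈ -9.78°.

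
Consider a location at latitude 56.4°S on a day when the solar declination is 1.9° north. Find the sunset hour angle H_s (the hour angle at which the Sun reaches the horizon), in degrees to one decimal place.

87.1°

cos H_s = −tan(-56.4°) · tan(1.9°) = 0.0499, so H_s = arccos(0.0499) = 87.14°.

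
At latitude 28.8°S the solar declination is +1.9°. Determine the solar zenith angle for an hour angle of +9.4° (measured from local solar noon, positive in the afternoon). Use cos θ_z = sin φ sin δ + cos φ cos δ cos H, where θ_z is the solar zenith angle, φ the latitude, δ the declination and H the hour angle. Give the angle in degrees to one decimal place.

32.0°

cos θ_z = sin φ sin δ + cos φ cos δ cos H = (-0.4818)(0.0332) + (0.8763)(0.9995)(0.9866) = 0.8481.
θ_z = arccos(0.8481) = 31.99°.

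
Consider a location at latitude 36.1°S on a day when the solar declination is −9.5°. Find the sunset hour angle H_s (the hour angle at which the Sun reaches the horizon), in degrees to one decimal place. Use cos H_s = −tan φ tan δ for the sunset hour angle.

97.0°

The sunset hour angle satisfies cos H_s = −tan φ tan δ = -0.1220, giving H_s = 97.01°.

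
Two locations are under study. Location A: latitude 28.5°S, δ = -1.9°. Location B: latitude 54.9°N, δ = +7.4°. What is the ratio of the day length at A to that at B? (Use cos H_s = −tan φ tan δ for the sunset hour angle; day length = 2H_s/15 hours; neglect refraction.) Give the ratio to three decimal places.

0.904

A: H_s = arccos(−tan -28.5° · tan -1.9°) = 91.03°, so 2H_s/15 = 12.1373 h.
B: H_s = arccos(−tan 54.9° · tan 7.4°) = 100.65°, so 2H_s/15 = 13.4200 h.
Ratio A/B = 12.1373 / 13.4200 = 0.9044.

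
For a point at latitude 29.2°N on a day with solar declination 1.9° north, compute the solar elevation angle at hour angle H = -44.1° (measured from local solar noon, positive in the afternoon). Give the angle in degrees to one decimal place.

40.0°

cos θ_z = sin(29.2°) sin(1.9°) + cos(29.2°) cos(1.9°) cos(-44.10°) = 0.0162 + 0.6265 = 0.6427.
θ_z = arccos(0.6427) = 50.01°, so the elevation is 90° − 50.01° = 39.99°.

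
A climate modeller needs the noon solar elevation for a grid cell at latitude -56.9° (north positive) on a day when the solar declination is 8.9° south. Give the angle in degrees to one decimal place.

At local solar noon the hour angle is zero, so the elevation is 90° − |φ − δ| = 90° − |-56.9° − (-8.9°)| = 90° − 48.0° = 42.0°.

42.0°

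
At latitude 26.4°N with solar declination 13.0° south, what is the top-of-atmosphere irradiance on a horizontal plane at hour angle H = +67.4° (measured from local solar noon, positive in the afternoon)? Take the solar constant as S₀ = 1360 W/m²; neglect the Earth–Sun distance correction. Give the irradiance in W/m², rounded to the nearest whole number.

320 W/m²

With φ = 26.4°, δ = -13.0°, H = 67.40°: sin φ sin δ = -0.1000, cos φ cos δ cos H = 0.3354, so cos θ_z = 0.2354.
Top-of-atmosphere irradiance = S₀ cos θ_z = 1360 × 0.2354 = 320.14 W/m².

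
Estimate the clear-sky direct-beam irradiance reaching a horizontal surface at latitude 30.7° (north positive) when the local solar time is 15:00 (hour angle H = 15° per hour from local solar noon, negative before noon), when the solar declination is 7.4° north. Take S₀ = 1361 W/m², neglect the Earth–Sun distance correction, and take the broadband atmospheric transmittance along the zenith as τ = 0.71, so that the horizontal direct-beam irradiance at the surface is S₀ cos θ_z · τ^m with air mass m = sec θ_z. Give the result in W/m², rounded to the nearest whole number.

Hour angle H = 15° × (15 − 12) = 45.00°.
cos θ_z = sin(30.7°) sin(7.4°) + cos(30.7°) cos(7.4°) cos(45.00°) = 0.0658 + 0.6029 = 0.6687.
Air mass m = 1/cos θ_z = 1/0.6687 = 1.495; τ^m = 0.71^1.495 = 0.5993.
Surface direct beam = 1361 × 0.6687 × 0.5993 = 545.42 W/m².

545 W/m²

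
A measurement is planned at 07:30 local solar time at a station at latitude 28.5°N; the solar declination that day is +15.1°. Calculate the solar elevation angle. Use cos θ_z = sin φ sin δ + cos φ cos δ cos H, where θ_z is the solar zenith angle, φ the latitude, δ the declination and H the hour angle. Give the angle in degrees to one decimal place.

Hour angle H = 15° × (7.5 − 12) = -67.50°.
cos θ_z = sin φ sin δ + cos φ cos δ cos H = (0.4772)(0.2605) + (0.8788)(0.9655)(0.3827) = 0.4490.
θ_z = arccos(0.4490) = 63.32°, so the elevation is 90° − 63.32° = 26.68°.

26.7°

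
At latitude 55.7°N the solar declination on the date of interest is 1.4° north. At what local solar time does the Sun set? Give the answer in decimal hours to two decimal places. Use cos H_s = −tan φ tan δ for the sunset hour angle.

18.14 h

The sunset hour angle satisfies cos H_s = −tan φ tan δ = -0.0358, giving H_s = 92.05°.
Sunset is at 12 + H_s/15 = 12 + 6.137 = 18.137 h local solar time.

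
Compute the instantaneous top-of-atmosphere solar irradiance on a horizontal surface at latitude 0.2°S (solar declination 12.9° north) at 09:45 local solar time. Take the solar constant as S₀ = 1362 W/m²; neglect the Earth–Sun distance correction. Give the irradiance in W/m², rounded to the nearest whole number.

1103 W/m²

Hour angle H = 15° × (9.75 − 12) = -33.75°.
cos θ_z = sin(-0.2°) sin(12.9°) + cos(-0.2°) cos(12.9°) cos(-33.75°) = -0.0008 + 0.8105 = 0.8097.
Top-of-atmosphere irradiance = S₀ cos θ_z = 1362 × 0.8097 = 1102.81 W/m².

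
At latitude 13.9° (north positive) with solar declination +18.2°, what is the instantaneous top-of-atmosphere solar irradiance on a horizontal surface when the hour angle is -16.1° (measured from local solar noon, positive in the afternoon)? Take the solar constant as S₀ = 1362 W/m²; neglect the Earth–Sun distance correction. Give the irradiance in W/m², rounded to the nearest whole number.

With φ = 13.9°, δ = 18.2°, H = -16.10°: sin φ sin δ = 0.0750, cos φ cos δ cos H = 0.8860, so cos θ_z = 0.9610.
Top-of-atmosphere irradiance = S₀ cos θ_z = 1362 × 0.9610 = 1308.88 W/m².

1309 W/m²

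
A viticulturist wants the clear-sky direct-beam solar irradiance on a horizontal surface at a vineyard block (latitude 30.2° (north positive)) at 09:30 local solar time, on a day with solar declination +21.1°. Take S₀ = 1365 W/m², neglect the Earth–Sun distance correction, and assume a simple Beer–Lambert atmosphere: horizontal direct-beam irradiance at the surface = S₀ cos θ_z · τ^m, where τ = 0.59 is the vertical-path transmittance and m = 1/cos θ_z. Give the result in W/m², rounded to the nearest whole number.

Hour angle H = 15° × (9.5 − 12) = -37.50°.
With φ = 30.2°, δ = 21.1°, H = -37.50°: sin φ sin δ = 0.1811, cos φ cos δ cos H = 0.6397, so cos θ_z = 0.8208.
Air mass m = 1/cos θ_z = 1/0.8208 = 1.218; τ^m = 0.59^1.218 = 0.5259.
Surface direct beam = 1365 × 0.8208 × 0.5259 = 589.21 W/m².

589 W/m²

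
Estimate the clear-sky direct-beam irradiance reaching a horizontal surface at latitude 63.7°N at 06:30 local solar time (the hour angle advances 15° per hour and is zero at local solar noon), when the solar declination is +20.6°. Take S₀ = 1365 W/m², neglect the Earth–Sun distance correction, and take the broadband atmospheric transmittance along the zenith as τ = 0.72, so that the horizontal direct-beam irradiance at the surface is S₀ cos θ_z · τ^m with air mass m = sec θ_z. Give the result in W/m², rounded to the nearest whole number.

207 W/m²

Hour angle H = 15° × (6.5 − 12) = -82.50°.
cos θ_z = sin φ sin δ + cos φ cos δ cos H = (0.8965)(0.3518) + (0.4431)(0.9361)(0.1305) = 0.3695.
Air mass m = 1/cos θ_z = 1/0.3695 = 2.706; τ^m = 0.72^2.706 = 0.4111.
Surface direct beam = 1365 × 0.3695 × 0.4111 = 207.35 W/m².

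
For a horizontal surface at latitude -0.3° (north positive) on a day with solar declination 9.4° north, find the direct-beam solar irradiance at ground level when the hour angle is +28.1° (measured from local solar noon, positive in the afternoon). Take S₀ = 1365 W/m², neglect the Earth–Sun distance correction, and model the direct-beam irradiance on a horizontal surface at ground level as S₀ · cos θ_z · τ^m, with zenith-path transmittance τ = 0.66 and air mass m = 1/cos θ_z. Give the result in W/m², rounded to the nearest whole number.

cos θ_z = sin(-0.3°) sin(9.4°) + cos(-0.3°) cos(9.4°) cos(28.10°) = -0.0009 + 0.8703 = 0.8694.
Air mass m = 1/cos θ_z = 1/0.8694 = 1.150; τ^m = 0.66^1.150 = 0.6201.
Surface direct beam = 1365 × 0.8694 × 0.6201 = 735.89 W/m².

736 W/m²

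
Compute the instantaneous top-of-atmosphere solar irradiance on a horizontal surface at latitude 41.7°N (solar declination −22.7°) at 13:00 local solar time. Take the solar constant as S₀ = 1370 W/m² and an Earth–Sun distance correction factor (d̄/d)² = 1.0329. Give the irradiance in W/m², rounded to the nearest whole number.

578 W/m²

Hour angle H = 15° × (13 − 12) = 15.00°.
cos θ_z = sin φ sin δ + cos φ cos δ cos H = (0.6652)(-0.3859) + (0.7466)(0.9225)(0.9659) = 0.4086.
Top-of-atmosphere irradiance = S₀ (d̄/d)² cos θ_z = 1370 × 1.0329 × 0.4086 = 578.20 W/m².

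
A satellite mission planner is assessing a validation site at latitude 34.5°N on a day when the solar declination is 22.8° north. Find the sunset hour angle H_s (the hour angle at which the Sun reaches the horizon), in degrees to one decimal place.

106.8°

The sunset hour angle satisfies cos H_s = −tan φ tan δ = -0.2889, giving H_s = 106.79°.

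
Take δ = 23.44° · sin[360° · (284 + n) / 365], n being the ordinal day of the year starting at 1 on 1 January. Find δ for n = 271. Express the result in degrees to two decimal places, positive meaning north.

-3.02°

360 × (284 + 271) / 365 = 547.397°; sin(547.397°) = -0.1287.
δ = 23.44 × -0.1287 = -3.017° ≈ -3.02°.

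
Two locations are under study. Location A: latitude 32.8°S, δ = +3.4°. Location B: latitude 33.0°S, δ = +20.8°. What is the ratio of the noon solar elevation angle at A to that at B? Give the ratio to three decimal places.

A: 90° − |-32.8 − (3.4)| = 53.80°.
B: 90° − |-33.0 − (20.8)| = 36.20°.
Ratio A/B = 53.8000 / 36.2000 = 1.4862.

1.486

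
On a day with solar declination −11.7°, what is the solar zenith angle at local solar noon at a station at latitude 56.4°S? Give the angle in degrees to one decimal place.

44.7°

At local solar noon the hour angle is zero, so the zenith angle is |φ − δ| = |-56.4° − (-11.7°)| = 44.7°.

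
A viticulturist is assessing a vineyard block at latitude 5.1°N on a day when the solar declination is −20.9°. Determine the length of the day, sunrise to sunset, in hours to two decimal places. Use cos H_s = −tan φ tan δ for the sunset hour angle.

11.74 hours

−tan φ tan δ = −(0.0892)(-0.3819) = 0.0341; H_s = arccos(0.0341) = 88.05°.
Day length = 2 H_s / 15° h⁻¹ = 176.10° / 15 = 11.740 h.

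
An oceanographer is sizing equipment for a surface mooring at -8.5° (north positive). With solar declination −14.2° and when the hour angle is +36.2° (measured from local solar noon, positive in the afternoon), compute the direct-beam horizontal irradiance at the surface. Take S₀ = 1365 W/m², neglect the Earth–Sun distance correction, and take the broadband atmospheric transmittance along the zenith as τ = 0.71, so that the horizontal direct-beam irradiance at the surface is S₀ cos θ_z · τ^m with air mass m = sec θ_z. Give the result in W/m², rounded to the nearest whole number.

With φ = -8.5°, δ = -14.2°, H = 36.20°: sin φ sin δ = 0.0363, cos φ cos δ cos H = 0.7737, so cos θ_z = 0.8100.
Air mass m = 1/cos θ_z = 1/0.8100 = 1.235; τ^m = 0.71^1.235 = 0.6551.
Surface direct beam = 1365 × 0.8100 × 0.6551 = 724.31 W/m².

724 W/m²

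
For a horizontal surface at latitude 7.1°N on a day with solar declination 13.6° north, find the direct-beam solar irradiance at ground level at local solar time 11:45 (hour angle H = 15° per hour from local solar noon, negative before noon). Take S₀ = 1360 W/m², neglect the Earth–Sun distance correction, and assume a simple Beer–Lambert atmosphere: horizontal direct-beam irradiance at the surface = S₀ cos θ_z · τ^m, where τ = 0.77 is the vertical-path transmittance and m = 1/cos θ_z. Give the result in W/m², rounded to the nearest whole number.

1036 W/m²

Hour angle H = 15° × (11.75 − 12) = -3.75°.
cos θ_z = sin φ sin δ + cos φ cos δ cos H = (0.1236)(0.2351) + (0.9923)(0.9720)(0.9979) = 0.9915.
Air mass m = 1/cos θ_z = 1/0.9915 = 1.009; τ^m = 0.77^1.009 = 0.7682.
Surface direct beam = 1360 × 0.9915 × 0.7682 = 1035.87 W/m².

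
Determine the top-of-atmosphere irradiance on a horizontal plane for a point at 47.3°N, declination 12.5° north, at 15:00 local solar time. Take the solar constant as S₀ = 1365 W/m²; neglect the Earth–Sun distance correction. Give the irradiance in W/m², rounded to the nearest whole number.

Hour angle H = 15° × (15 − 12) = 45.00°.
cos θ_z = sin(47.3°) sin(12.5°) + cos(47.3°) cos(12.5°) cos(45.00°) = 0.1591 + 0.4682 = 0.6273.
Top-of-atmosphere irradiance = S₀ cos θ_z = 1365 × 0.6273 = 856.26 W/m².

856 W/m²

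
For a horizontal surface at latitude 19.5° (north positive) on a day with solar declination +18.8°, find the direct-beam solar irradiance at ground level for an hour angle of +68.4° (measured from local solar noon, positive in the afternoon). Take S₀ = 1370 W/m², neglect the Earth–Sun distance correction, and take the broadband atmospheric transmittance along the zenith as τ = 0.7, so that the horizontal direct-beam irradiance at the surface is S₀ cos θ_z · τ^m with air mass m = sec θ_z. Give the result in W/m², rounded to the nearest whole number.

264 W/m²

With φ = 19.5°, δ = 18.8°, H = 68.40°: sin φ sin δ = 0.1076, cos φ cos δ cos H = 0.3285, so cos θ_z = 0.4361.
Air mass m = 1/cos θ_z = 1/0.4361 = 2.293; τ^m = 0.7^2.293 = 0.4414.
Surface direct beam = 1370 × 0.4361 × 0.4414 = 263.72 W/m².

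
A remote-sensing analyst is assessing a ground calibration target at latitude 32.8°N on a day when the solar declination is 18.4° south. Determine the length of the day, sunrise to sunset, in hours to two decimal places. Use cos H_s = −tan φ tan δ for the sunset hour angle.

10.35 hours

−tan φ tan δ = −(0.6445)(-0.3327) = 0.2144; H_s = arccos(0.2144) = 77.62°.
Day length = 2 H_s / 15° h⁻¹ = 155.24° / 15 = 10.349 h.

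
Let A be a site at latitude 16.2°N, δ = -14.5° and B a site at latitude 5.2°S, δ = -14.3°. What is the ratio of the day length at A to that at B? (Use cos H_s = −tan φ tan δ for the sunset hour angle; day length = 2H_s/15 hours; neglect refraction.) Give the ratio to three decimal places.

A: H_s = arccos(−tan 16.2° · tan -14.5°) = 85.69°, so 2H_s/15 = 11.4253 h.
B: H_s = arccos(−tan -5.2° · tan -14.3°) = 91.33°, so 2H_s/15 = 12.1773 h.
Ratio A/B = 11.4253 / 12.1773 = 0.9382.

0.938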